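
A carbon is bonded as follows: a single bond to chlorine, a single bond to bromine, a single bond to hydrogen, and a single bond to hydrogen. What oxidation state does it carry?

The carbon has one bond to Br (+1), one bond to H (-1), one bond to H (-1), one bond to Cl (+1).
Oxidation state = +1 − 1 − 1 + 1 = 0.

0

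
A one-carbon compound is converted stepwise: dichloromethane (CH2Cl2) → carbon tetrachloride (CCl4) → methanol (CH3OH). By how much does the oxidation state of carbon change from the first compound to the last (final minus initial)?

Carbon oxidation states along the series — dichloromethane: 0, carbon tetrachloride: +4, methanol: -2.
Net change = -2 − (0) = -2.

-2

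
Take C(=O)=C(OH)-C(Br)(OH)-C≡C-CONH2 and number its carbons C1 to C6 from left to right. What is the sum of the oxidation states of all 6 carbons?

+8

Each bond to a more electronegative atom (O, N, halogen) counts +1, each bond to a less electronegative atom (H, metal, B, Si) counts −1, and each C–C bond counts 0. Tallying each carbon:
C1: 2C, 2O → 0 + 2 = +2
C2: 3C, 1O → 0 + 1 = +1
C3: 2C, 1O, 1Br → 0 + 1 + 1 = +2
C4: 4C → 0 = 0
C5: 4C → 0 = 0
C6: 1C, 2O, 1N → 0 + 2 + 1 = +3
Sum = +2 + 1 + 2 + 0 + 0 + 3 = +8.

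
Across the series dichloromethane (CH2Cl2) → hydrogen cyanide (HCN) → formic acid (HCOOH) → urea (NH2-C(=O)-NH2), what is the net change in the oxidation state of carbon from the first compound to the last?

Carbon oxidation states along the series — dichloromethane: 0, hydrogen cyanide: +2, formic acid: +2, urea: +4.
Net change = +4 − (0) = +4.

+4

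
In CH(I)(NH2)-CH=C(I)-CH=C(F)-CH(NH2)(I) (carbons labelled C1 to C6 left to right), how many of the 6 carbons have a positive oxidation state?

Bonds to more-electronegative neighbours contribute +1 each, bonds to H or metals contribute −1 each, and C–C bonds contribute 0. Tallying each carbon:
C1: 1C, 1H, 1N, 1I → 0 − 1 + 1 + 1 = +1
C2: 3C, 1H → 0 − 1 = -1
C3: 3C, 1I → 0 + 1 = +1
C4: 3C, 1H → 0 − 1 = -1
C5: 3C, 1F → 0 + 1 = +1
C6: 1C, 1H, 1N, 1I → 0 − 1 + 1 + 1 = +1
4 carbons (C1, C3, C5, C6) meet the condition.

4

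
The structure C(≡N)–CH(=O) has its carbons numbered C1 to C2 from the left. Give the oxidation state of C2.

Assign +1 per bond to O/N/halogen, −1 per bond to H or an electropositive element, and 0 per bond to carbon.
C2 has one bond to C (0), one bond to H (-1), a double bond to O (2×+1 = +2).
Oxidation state = 0 − 1 + 2 = +1.

+1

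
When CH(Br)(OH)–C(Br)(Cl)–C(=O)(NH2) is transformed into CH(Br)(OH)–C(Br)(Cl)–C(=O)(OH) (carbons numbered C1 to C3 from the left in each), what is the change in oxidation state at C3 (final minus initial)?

Before: C3 has 1 bond to C, 2 bonds to O, 1 bond to N → oxidation state +3.
After: C3 has 1 bond to C, 3 bonds to O → oxidation state +3.
Δ = +3 − (+3) = 0, so no net redox change at C3.

0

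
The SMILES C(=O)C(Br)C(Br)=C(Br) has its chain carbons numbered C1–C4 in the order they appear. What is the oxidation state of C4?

0

C4 has a double bond to C (2×0 = 0), one bond to Br (+1), one bond to H (-1).
Oxidation state = 0 + 1 − 1 = 0.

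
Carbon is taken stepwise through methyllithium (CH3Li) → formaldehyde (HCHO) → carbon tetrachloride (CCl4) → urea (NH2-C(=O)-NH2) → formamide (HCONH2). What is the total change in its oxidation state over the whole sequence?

+6

Carbon oxidation states along the series — methyllithium: -4, formaldehyde: 0, carbon tetrachloride: +4, urea: +4, formamide: +2.
Net change = +2 − (-4) = +6.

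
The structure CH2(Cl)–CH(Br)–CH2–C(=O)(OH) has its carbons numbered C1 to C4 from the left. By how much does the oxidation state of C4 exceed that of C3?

+5

C4: 1C, 3O → 0 + 3 = +3
C3: 2C, 2H → 0 − 2 = -2
Difference: +3 − (-2) = +5.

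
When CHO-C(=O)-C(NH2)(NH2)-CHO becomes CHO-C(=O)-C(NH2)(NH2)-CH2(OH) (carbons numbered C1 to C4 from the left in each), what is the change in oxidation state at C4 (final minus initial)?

Before: C4 has 1 bond to C, 1 bond to H, 2 bonds to O → oxidation state +1.
After: C4 has 1 bond to C, 2 bonds to H, 1 bond to O → oxidation state -1.
Δ = -1 − (+1) = -2, so this is a reduction at C4.

-2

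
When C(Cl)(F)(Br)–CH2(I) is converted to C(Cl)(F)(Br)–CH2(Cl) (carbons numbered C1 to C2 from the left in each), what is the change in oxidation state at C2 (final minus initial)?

0

Before: C2 has 1 bond to C, 2 bonds to H, 1 bond to I → oxidation state -1.
After: C2 has 1 bond to C, 2 bonds to H, 1 bond to Cl → oxidation state -1.
Δ = -1 − (-1) = 0, so no net redox change at C2.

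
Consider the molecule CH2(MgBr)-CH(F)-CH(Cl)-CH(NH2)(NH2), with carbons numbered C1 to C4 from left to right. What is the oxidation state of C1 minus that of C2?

-3

C1: 1C, 2H, 1Mg → 0 − 2 − 1 = -3
C2: 2C, 1H, 1F → 0 − 1 + 1 = 0
Difference: -3 − (0) = -3.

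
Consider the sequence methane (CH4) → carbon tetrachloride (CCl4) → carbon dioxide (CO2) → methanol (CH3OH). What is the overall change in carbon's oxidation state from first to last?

Carbon oxidation states along the series — methane: -4, carbon tetrachloride: +4, carbon dioxide: +4, methanol: -2.
Net change = -2 − (-4) = +2.

+2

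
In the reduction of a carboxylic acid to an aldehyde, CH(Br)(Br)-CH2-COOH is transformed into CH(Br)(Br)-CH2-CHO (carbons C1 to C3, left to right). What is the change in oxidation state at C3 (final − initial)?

-2

Before: C3 has 1 bond to C, 3 bonds to O → oxidation state +3.
After: C3 has 1 bond to C, 1 bond to H, 2 bonds to O → oxidation state +1.
Δ = +1 − (+3) = -2, so this is a reduction at C3.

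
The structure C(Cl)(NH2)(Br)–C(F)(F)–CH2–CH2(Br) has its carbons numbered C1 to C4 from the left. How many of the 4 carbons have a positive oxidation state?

Tallying each carbon's bonds:
C1: 1C, 1N, 1Cl, 1Br → 0 + 1 + 1 + 1 = +3
C2: 2C, 2F → 0 + 2 = +2
C3: 2C, 2H → 0 − 2 = -2
C4: 1C, 2H, 1Br → 0 − 2 + 1 = -1
2 carbons (C1, C2) meet the condition.

2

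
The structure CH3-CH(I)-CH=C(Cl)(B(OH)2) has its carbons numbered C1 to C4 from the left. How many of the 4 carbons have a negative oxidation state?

2

Assign +1 per bond to O/N/halogen, −1 per bond to H or an electropositive element, and 0 per bond to carbon. Tallying each carbon:
C1: 1C, 3H → 0 − 3 = -3
C2: 2C, 1H, 1I → 0 − 1 + 1 = 0
C3: 3C, 1H → 0 − 1 = -1
C4: 2C, 1Cl, 1B → 0 + 1 − 1 = 0
2 carbons (C1, C3) meet the condition.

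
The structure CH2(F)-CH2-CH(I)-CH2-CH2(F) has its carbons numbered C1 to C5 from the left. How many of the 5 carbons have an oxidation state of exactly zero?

1

Assign +1 per bond to O/N/halogen, −1 per bond to H or an electropositive element, and 0 per bond to carbon. Tallying each carbon:
C1: 1C, 2H, 1F → 0 − 2 + 1 = -1
C2: 2C, 2H → 0 − 2 = -2
C3: 2C, 1H, 1I → 0 − 1 + 1 = 0
C4: 2C, 2H → 0 − 2 = -2
C5: 1C, 2H, 1F → 0 − 2 + 1 = -1
1 carbon (C3) meets the condition.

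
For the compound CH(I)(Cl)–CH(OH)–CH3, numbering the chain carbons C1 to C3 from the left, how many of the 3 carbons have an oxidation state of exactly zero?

Tallying each carbon's bonds:
C1: 1C, 1H, 1Cl, 1I → 0 − 1 + 1 + 1 = +1
C2: 2C, 1H, 1O → 0 − 1 + 1 = 0
C3: 1C, 3H → 0 − 3 = -3
1 carbon (C2) meets the condition.

1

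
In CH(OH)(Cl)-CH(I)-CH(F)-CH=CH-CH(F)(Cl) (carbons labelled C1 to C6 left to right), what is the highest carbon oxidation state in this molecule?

+1

Assign +1 per bond to O/N/halogen, −1 per bond to H or an electropositive element, and 0 per bond to carbon. Tallying each carbon:
C1: 1C, 1H, 1O, 1Cl → 0 − 1 + 1 + 1 = +1
C2: 2C, 1H, 1I → 0 − 1 + 1 = 0
C3: 2C, 1H, 1F → 0 − 1 + 1 = 0
C4: 3C, 1H → 0 − 1 = -1
C5: 3C, 1H → 0 − 1 = -1
C6: 1C, 1H, 1F, 1Cl → 0 − 1 + 1 + 1 = +1
The highest value is +1.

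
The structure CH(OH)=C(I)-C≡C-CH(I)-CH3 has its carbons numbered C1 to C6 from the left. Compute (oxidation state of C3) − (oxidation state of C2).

-1

C3: 4C → 0 = 0
C2: 3C, 1I → 0 + 1 = +1
Difference: 0 − (+1) = -1.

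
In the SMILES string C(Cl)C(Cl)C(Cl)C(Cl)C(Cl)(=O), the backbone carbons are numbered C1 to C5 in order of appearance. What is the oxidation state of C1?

C1 has one bond to C (0), one bond to H (-1), one bond to H (-1), one bond to Cl (+1).
Oxidation state = 0 − 1 − 1 + 1 = -1.

-1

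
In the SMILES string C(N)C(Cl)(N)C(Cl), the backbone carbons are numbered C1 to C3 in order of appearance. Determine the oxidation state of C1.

C1 has one bond to C (0), one bond to H (-1), one bond to N (+1), one bond to H (-1).
Oxidation state = 0 − 1 + 1 − 1 = -1.

-1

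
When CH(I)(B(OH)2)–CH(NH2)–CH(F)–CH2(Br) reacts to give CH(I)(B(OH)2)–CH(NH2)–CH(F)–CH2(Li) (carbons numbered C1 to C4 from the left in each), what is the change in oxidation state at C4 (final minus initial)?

Before: C4 has 1 bond to C, 2 bonds to H, 1 bond to Br → oxidation state -1.
After: C4 has 1 bond to C, 2 bonds to H, 1 bond to Li → oxidation state -3.
Δ = -3 − (-1) = -2, so this is a reduction at C4.

-2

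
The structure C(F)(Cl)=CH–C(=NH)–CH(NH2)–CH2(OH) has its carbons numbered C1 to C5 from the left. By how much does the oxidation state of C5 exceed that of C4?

C5: 1C, 2H, 1O → 0 − 2 + 1 = -1
C4: 2C, 1H, 1N → 0 − 1 + 1 = 0
Difference: -1 − (0) = -1.

-1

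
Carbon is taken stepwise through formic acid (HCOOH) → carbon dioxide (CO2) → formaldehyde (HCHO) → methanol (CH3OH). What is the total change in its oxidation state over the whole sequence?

Carbon oxidation states along the series — formic acid: +2, carbon dioxide: +4, formaldehyde: 0, methanol: -2.
Net change = -2 − (+2) = -4.

-4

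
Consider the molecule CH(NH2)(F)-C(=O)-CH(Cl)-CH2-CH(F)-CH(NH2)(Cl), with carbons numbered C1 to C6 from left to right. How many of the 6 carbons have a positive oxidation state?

Assign +1 per bond to O/N/halogen, −1 per bond to H or an electropositive element, and 0 per bond to carbon. Tallying each carbon:
C1: 1C, 1H, 1N, 1F → 0 − 1 + 1 + 1 = +1
C2: 2C, 2O → 0 + 2 = +2
C3: 2C, 1H, 1Cl → 0 − 1 + 1 = 0
C4: 2C, 2H → 0 − 2 = -2
C5: 2C, 1H, 1F → 0 − 1 + 1 = 0
C6: 1C, 1H, 1N, 1Cl → 0 − 1 + 1 + 1 = +1
3 carbons (C1, C2, C6) meet the condition.

3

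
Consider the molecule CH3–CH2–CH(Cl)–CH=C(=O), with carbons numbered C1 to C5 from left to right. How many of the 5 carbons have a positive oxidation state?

1

Each bond to a more electronegative atom (O, N, halogen) counts +1, each bond to a less electronegative atom (H, metal, B, Si) counts −1, and each C–C bond counts 0. Tallying each carbon:
C1: 1C, 3H → 0 − 3 = -3
C2: 2C, 2H → 0 − 2 = -2
C3: 2C, 1H, 1Cl → 0 − 1 + 1 = 0
C4: 3C, 1H → 0 − 1 = -1
C5: 2C, 2O → 0 + 2 = +2
1 carbon (C5) meets the condition.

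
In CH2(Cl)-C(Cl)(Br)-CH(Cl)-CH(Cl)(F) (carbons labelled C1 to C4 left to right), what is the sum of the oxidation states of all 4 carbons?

Tallying each carbon's bonds:
C1: 1C, 2H, 1Cl → 0 − 2 + 1 = -1
C2: 2C, 1Cl, 1Br → 0 + 1 + 1 = +2
C3: 2C, 1H, 1Cl → 0 − 1 + 1 = 0
C4: 1C, 1H, 1F, 1Cl → 0 − 1 + 1 + 1 = +1
Sum = -1 + 2 + 0 + 1 = +2.

+2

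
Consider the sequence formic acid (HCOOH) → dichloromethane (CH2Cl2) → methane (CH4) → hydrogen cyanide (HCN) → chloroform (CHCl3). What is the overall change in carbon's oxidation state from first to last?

Carbon oxidation states along the series — formic acid: +2, dichloromethane: 0, methane: -4, hydrogen cyanide: +2, chloroform: +2.
Net change = +2 − (+2) = 0.

0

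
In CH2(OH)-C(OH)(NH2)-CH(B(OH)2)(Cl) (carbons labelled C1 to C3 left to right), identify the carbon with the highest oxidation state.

C2

Bonds to more-electronegative neighbours contribute +1 each, bonds to H or metals contribute −1 each, and C–C bonds contribute 0. Tallying each carbon:
C1: 1C, 2H, 1O → 0 − 2 + 1 = -1
C2: 2C, 1O, 1N → 0 + 1 + 1 = +2
C3: 1C, 1H, 1Cl, 1B → 0 − 1 + 1 − 1 = -1
The most oxidised carbon is C2 at +2.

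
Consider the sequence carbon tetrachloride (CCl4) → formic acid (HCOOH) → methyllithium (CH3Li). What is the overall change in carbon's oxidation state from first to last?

-8

Carbon oxidation states along the series — carbon tetrachloride: +4, formic acid: +2, methyllithium: -4.
Net change = -4 − (+4) = -8.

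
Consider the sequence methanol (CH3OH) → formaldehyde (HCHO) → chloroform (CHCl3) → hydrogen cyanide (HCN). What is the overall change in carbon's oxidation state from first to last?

+4

Carbon oxidation states along the series — methanol: -2, formaldehyde: 0, chloroform: +2, hydrogen cyanide: +2.
Net change = +2 − (-2) = +4.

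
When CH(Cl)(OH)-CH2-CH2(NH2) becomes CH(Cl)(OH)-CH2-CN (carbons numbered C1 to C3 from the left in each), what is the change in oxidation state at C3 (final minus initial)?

Before: C3 has 1 bond to C, 2 bonds to H, 1 bond to N → oxidation state -1.
After: C3 has 1 bond to C, 3 bonds to N → oxidation state +3.
Δ = +3 − (-1) = +4, so this is an oxidation at C3.

+4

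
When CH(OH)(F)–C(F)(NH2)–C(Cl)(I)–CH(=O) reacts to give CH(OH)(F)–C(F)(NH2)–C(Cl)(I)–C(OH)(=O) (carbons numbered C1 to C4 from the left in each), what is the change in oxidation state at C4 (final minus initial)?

Before: C4 has 1 bond to C, 1 bond to H, 2 bonds to O → oxidation state +1.
After: C4 has 1 bond to C, 3 bonds to O → oxidation state +3.
Δ = +3 − (+1) = +2, so this is an oxidation at C4.

+2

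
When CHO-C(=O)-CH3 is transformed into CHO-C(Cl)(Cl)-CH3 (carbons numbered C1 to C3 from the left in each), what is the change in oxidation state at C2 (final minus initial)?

Before: C2 has 2 bonds to C, 2 bonds to O → oxidation state +2.
After: C2 has 2 bonds to C, 2 bonds to Cl → oxidation state +2.
Δ = +2 − (+2) = 0, so no net redox change at C2.

0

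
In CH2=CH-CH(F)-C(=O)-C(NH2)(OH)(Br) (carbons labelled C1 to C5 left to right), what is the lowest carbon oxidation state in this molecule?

-2

Bonds to more-electronegative neighbours contribute +1 each, bonds to H or metals contribute −1 each, and C–C bonds contribute 0. Tallying each carbon:
C1: 2C, 2H → 0 − 2 = -2
C2: 3C, 1H → 0 − 1 = -1
C3: 2C, 1H, 1F → 0 − 1 + 1 = 0
C4: 2C, 2O → 0 + 2 = +2
C5: 1C, 1O, 1N, 1Br → 0 + 1 + 1 + 1 = +3
The lowest value is -2.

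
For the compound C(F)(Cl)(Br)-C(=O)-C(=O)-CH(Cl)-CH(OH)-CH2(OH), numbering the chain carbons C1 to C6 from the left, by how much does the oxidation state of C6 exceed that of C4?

C6: 1C, 2H, 1O → 0 − 2 + 1 = -1
C4: 2C, 1H, 1Cl → 0 − 1 + 1 = 0
Difference: -1 − (0) = -1.

-1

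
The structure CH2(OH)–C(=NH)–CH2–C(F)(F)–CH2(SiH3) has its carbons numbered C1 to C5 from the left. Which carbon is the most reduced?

C5

Tallying each carbon's bonds:
C1: 1C, 2H, 1O → 0 − 2 + 1 = -1
C2: 2C, 2N → 0 + 2 = +2
C3: 2C, 2H → 0 − 2 = -2
C4: 2C, 2F → 0 + 2 = +2
C5: 1C, 2H, 1Si → 0 − 2 − 1 = -3
The most reduced carbon is C5 at -3.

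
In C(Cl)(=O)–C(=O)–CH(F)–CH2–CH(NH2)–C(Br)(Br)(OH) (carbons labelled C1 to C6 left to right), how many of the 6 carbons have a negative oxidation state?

Tallying each carbon's bonds:
C1: 1C, 2O, 1Cl → 0 + 2 + 1 = +3
C2: 2C, 2O → 0 + 2 = +2
C3: 2C, 1H, 1F → 0 − 1 + 1 = 0
C4: 2C, 2H → 0 − 2 = -2
C5: 2C, 1H, 1N → 0 − 1 + 1 = 0
C6: 1C, 1O, 2Br → 0 + 1 + 2 = +3
1 carbon (C4) meets the condition.

1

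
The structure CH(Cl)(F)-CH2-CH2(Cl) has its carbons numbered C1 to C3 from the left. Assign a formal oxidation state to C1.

+1

Bonds to more-electronegative neighbours contribute +1 each, bonds to H or metals contribute −1 each, and C–C bonds contribute 0.
C1 has one bond to C (0), one bond to Cl (+1), one bond to F (+1), one bond to H (-1).
Oxidation state = 0 + 1 + 1 − 1 = +1.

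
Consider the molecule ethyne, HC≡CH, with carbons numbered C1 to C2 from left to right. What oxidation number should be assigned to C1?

C1 has one bond to H (-1), a triple bond to C (3×0 = 0).
Oxidation state = -1 + 0 = -1.

-1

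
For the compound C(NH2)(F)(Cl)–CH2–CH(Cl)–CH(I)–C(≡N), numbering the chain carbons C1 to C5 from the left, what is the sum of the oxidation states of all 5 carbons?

+4

Tallying each carbon's bonds:
C1: 1C, 1N, 1F, 1Cl → 0 + 1 + 1 + 1 = +3
C2: 2C, 2H → 0 − 2 = -2
C3: 2C, 1H, 1Cl → 0 − 1 + 1 = 0
C4: 2C, 1H, 1I → 0 − 1 + 1 = 0
C5: 1C, 3N → 0 + 3 = +3
Sum = +3 − 2 + 0 + 0 + 3 = +4.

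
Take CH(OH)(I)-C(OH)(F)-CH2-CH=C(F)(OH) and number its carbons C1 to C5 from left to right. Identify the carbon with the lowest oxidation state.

C3

Assign +1 per bond to O/N/halogen, −1 per bond to H or an electropositive element, and 0 per bond to carbon. Tallying each carbon:
C1: 1C, 1H, 1O, 1I → 0 − 1 + 1 + 1 = +1
C2: 2C, 1O, 1F → 0 + 1 + 1 = +2
C3: 2C, 2H → 0 − 2 = -2
C4: 3C, 1H → 0 − 1 = -1
C5: 2C, 1O, 1F → 0 + 1 + 1 = +2
The most reduced carbon is C3 at -2.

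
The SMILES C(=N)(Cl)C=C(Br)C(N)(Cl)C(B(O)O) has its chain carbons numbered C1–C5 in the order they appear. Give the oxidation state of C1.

C1 has one bond to C (0), a double bond to N (2×+1 = +2), one bond to Cl (+1).
Oxidation state = 0 + 2 + 1 = +3.

+3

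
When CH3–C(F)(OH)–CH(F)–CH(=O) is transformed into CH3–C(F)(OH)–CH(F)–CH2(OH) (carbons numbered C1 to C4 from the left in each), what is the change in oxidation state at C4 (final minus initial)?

Before: C4 has 1 bond to C, 1 bond to H, 2 bonds to O → oxidation state +1.
After: C4 has 1 bond to C, 2 bonds to H, 1 bond to O → oxidation state -1.
Δ = -1 − (+1) = -2, so this is a reduction at C4.

-2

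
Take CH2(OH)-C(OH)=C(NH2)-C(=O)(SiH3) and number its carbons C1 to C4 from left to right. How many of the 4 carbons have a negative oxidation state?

1

Tallying each carbon's bonds:
C1: 1C, 2H, 1O → 0 − 2 + 1 = -1
C2: 3C, 1O → 0 + 1 = +1
C3: 3C, 1N → 0 + 1 = +1
C4: 1C, 2O, 1Si → 0 + 2 − 1 = +1
1 carbon (C1) meets the condition.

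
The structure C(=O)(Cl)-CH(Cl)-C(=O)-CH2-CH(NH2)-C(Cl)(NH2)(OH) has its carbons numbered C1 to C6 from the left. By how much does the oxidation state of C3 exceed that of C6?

-1

C3: 2C, 2O → 0 + 2 = +2
C6: 1C, 1O, 1N, 1Cl → 0 + 1 + 1 + 1 = +3
Difference: +2 − (+3) = -1.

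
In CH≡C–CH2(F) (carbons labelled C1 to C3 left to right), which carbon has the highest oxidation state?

Each bond to a more electronegative atom (O, N, halogen) counts +1, each bond to a less electronegative atom (H, metal, B, Si) counts −1, and each C–C bond counts 0. Tallying each carbon:
C1: 3C, 1H → 0 − 1 = -1
C2: 4C → 0 = 0
C3: 1C, 2H, 1F → 0 − 2 + 1 = -1
The most oxidised carbon is C2 at 0.

C2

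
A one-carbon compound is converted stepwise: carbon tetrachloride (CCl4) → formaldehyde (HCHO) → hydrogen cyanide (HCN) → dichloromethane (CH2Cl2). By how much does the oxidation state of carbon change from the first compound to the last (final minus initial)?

Carbon oxidation states along the series — carbon tetrachloride: +4, formaldehyde: 0, hydrogen cyanide: +2, dichloromethane: 0.
Net change = 0 − (+4) = -4.

-4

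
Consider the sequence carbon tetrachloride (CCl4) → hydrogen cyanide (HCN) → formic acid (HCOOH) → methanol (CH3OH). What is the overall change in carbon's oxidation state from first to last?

Carbon oxidation states along the series — carbon tetrachloride: +4, hydrogen cyanide: +2, formic acid: +2, methanol: -2.
Net change = -2 − (+4) = -6.

-6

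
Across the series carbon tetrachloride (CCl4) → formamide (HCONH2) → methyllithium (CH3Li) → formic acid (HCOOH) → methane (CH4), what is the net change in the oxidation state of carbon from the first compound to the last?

Carbon oxidation states along the series — carbon tetrachloride: +4, formamide: +2, methyllithium: -4, formic acid: +2, methane: -4.
Net change = -4 − (+4) = -8.

-8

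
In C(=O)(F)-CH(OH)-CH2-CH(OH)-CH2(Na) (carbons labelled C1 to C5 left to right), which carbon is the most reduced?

C5

Tallying each carbon's bonds:
C1: 1C, 2O, 1F → 0 + 2 + 1 = +3
C2: 2C, 1H, 1O → 0 − 1 + 1 = 0
C3: 2C, 2H → 0 − 2 = -2
C4: 2C, 1H, 1O → 0 − 1 + 1 = 0
C5: 1C, 2H, 1Na → 0 − 2 − 1 = -3
The most reduced carbon is C5 at -3.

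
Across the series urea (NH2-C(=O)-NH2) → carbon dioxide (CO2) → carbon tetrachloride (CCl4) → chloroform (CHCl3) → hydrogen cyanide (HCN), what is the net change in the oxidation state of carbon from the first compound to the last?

Carbon oxidation states along the series — urea: +4, carbon dioxide: +4, carbon tetrachloride: +4, chloroform: +2, hydrogen cyanide: +2.
Net change = +2 − (+4) = -2.

-2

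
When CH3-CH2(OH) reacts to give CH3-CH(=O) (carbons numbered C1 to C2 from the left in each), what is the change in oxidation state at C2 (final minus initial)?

Before: C2 has 1 bond to C, 2 bonds to H, 1 bond to O → oxidation state -1.
After: C2 has 1 bond to C, 1 bond to H, 2 bonds to O → oxidation state +1.
Δ = +1 − (-1) = +2, so this is an oxidation at C2.

+2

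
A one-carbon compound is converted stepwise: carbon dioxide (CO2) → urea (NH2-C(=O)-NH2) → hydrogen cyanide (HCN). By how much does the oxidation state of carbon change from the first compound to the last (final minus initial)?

Carbon oxidation states along the series — carbon dioxide: +4, urea: +4, hydrogen cyanide: +2.
Net change = +2 − (+4) = -2.

-2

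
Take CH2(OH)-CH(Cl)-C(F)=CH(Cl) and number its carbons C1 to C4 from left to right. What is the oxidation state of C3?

C3 has one bond to C (0), a double bond to C (2×0 = 0), one bond to F (+1).
Oxidation state = 0 + 0 + 1 = +1.

+1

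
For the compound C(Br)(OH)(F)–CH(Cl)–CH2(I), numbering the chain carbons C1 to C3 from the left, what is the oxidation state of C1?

+3

C1 has one bond to C (0), one bond to Br (+1), one bond to O (+1), one bond to F (+1).
Oxidation state = 0 + 1 + 1 + 1 = +3.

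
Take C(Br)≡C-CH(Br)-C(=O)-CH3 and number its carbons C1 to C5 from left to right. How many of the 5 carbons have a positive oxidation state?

Count +1 for every bond to an atom more electronegative than carbon and −1 for every bond to one less electronegative; C–C bonds are 0. Tallying each carbon:
C1: 3C, 1Br → 0 + 1 = +1
C2: 4C → 0 = 0
C3: 2C, 1H, 1Br → 0 − 1 + 1 = 0
C4: 2C, 2O → 0 + 2 = +2
C5: 1C, 3H → 0 − 3 = -3
2 carbons (C1, C4) meet the condition.

2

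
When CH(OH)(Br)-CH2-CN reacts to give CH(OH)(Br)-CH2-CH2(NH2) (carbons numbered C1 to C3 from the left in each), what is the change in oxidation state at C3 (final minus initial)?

-4

Before: C3 has 1 bond to C, 3 bonds to N → oxidation state +3.
After: C3 has 1 bond to C, 2 bonds to H, 1 bond to N → oxidation state -1.
Δ = -1 − (+3) = -4, so this is a reduction at C3.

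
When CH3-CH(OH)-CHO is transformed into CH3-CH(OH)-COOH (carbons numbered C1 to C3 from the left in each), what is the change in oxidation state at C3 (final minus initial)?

+2

Before: C3 has 1 bond to C, 1 bond to H, 2 bonds to O → oxidation state +1.
After: C3 has 1 bond to C, 3 bonds to O → oxidation state +3.
Δ = +3 − (+1) = +2, so this is an oxidation at C3.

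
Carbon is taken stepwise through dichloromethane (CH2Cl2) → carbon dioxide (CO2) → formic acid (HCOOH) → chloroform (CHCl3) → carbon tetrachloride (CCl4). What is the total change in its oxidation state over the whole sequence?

Carbon oxidation states along the series — dichloromethane: 0, carbon dioxide: +4, formic acid: +2, chloroform: +2, carbon tetrachloride: +4.
Net change = +4 − (0) = +4.

+4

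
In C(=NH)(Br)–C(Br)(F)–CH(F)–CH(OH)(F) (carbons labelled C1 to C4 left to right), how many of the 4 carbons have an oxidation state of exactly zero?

Each bond to a more electronegative atom (O, N, halogen) counts +1, each bond to a less electronegative atom (H, metal, B, Si) counts −1, and each C–C bond counts 0. Tallying each carbon:
C1: 1C, 2N, 1Br → 0 + 2 + 1 = +3
C2: 2C, 1F, 1Br → 0 + 1 + 1 = +2
C3: 2C, 1H, 1F → 0 − 1 + 1 = 0
C4: 1C, 1H, 1O, 1F → 0 − 1 + 1 + 1 = +1
1 carbon (C3) meets the condition.

1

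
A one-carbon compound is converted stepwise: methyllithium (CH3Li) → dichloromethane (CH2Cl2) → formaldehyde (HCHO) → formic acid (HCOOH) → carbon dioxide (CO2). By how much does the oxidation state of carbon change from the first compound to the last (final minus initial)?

Carbon oxidation states along the series — methyllithium: -4, dichloromethane: 0, formaldehyde: 0, formic acid: +2, carbon dioxide: +4.
Net change = +4 − (-4) = +8.

+8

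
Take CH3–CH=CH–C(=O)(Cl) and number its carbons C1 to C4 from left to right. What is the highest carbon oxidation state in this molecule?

Tallying each carbon's bonds:
C1: 1C, 3H → 0 − 3 = -3
C2: 3C, 1H → 0 − 1 = -1
C3: 3C, 1H → 0 − 1 = -1
C4: 1C, 2O, 1Cl → 0 + 2 + 1 = +3
The highest value is +3.

+3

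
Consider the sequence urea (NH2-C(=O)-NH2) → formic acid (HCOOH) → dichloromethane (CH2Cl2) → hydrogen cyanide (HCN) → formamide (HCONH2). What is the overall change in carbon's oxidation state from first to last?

-2

Carbon oxidation states along the series — urea: +4, formic acid: +2, dichloromethane: 0, hydrogen cyanide: +2, formamide: +2.
Net change = +2 − (+4) = -2.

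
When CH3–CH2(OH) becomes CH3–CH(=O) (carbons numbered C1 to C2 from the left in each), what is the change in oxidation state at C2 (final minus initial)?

Before: C2 has 1 bond to C, 2 bonds to H, 1 bond to O → oxidation state -1.
After: C2 has 1 bond to C, 1 bond to H, 2 bonds to O → oxidation state +1.
Δ = +1 − (-1) = +2, so this is an oxidation at C2.

+2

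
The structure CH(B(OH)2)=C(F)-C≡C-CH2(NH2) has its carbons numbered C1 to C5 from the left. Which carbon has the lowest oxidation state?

C1

Tallying each carbon's bonds:
C1: 2C, 1H, 1B → 0 − 1 − 1 = -2
C2: 3C, 1F → 0 + 1 = +1
C3: 4C → 0 = 0
C4: 4C → 0 = 0
C5: 1C, 2H, 1N → 0 − 2 + 1 = -1
The most reduced carbon is C1 at -2.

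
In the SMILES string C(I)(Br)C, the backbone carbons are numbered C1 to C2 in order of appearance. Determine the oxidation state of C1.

Assign +1 per bond to O/N/halogen, −1 per bond to H or an electropositive element, and 0 per bond to carbon.
C1 has one bond to C (0), one bond to I (+1), one bond to H (-1), one bond to Br (+1).
Oxidation state = 0 + 1 − 1 + 1 = +1.

+1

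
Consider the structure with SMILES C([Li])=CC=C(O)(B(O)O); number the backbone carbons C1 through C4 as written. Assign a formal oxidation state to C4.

0

Assign +1 per bond to O/N/halogen, −1 per bond to H or an electropositive element, and 0 per bond to carbon.
C4 has a double bond to C (2×0 = 0), one bond to O (+1), one bond to B (-1).
Oxidation state = 0 + 1 − 1 = 0.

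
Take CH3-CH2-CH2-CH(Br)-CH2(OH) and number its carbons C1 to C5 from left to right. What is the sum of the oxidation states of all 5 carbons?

-8

Tallying each carbon's bonds:
C1: 1C, 3H → 0 − 3 = -3
C2: 2C, 2H → 0 − 2 = -2
C3: 2C, 2H → 0 − 2 = -2
C4: 2C, 1H, 1Br → 0 − 1 + 1 = 0
C5: 1C, 2H, 1O → 0 − 2 + 1 = -1
Sum = -3 − 2 − 2 + 0 − 1 = -8.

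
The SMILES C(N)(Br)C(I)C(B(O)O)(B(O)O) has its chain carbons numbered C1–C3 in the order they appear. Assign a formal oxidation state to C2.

Bonds to more-electronegative neighbours contribute +1 each, bonds to H or metals contribute −1 each, and C–C bonds contribute 0.
C2 has one bond to C (0), one bond to C (0), one bond to I (+1), one bond to H (-1).
Oxidation state = 0 + 0 + 1 − 1 = 0.

0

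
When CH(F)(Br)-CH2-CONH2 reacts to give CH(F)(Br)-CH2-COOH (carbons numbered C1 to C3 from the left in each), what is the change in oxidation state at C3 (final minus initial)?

Before: C3 has 1 bond to C, 2 bonds to O, 1 bond to N → oxidation state +3.
After: C3 has 1 bond to C, 3 bonds to O → oxidation state +3.
Δ = +3 − (+3) = 0, so no net redox change at C3.

0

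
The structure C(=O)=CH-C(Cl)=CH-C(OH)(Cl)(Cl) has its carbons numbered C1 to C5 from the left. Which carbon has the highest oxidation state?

Tallying each carbon's bonds:
C1: 2C, 2O → 0 + 2 = +2
C2: 3C, 1H → 0 − 1 = -1
C3: 3C, 1Cl → 0 + 1 = +1
C4: 3C, 1H → 0 − 1 = -1
C5: 1C, 1O, 2Cl → 0 + 1 + 2 = +3
The most oxidised carbon is C5 at +3.

C5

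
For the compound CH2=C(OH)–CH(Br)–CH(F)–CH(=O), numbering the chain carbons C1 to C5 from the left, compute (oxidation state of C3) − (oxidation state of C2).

-1

C3: 2C, 1H, 1Br → 0 − 1 + 1 = 0
C2: 3C, 1O → 0 + 1 = +1
Difference: 0 − (+1) = -1.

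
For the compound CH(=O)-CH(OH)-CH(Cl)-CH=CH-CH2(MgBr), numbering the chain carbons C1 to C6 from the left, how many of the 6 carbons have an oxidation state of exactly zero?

Tallying each carbon's bonds:
C1: 1C, 1H, 2O → 0 − 1 + 2 = +1
C2: 2C, 1H, 1O → 0 − 1 + 1 = 0
C3: 2C, 1H, 1Cl → 0 − 1 + 1 = 0
C4: 3C, 1H → 0 − 1 = -1
C5: 3C, 1H → 0 − 1 = -1
C6: 1C, 2H, 1Mg → 0 − 2 − 1 = -3
2 carbons (C2, C3) meet the condition.

2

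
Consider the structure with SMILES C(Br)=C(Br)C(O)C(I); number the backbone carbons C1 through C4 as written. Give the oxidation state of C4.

-1

C4 has one bond to C (0), one bond to I (+1), one bond to H (-1), one bond to H (-1).
Oxidation state = 0 + 1 − 1 − 1 = -1.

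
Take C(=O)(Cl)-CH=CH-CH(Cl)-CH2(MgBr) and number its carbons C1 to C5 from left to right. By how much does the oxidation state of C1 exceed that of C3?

C1: 1C, 2O, 1Cl → 0 + 2 + 1 = +3
C3: 3C, 1H → 0 − 1 = -1
Difference: +3 − (-1) = +4.

+4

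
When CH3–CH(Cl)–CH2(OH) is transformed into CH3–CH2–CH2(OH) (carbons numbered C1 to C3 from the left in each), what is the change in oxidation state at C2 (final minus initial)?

-2

Before: C2 has 2 bonds to C, 1 bond to H, 1 bond to Cl → oxidation state 0.
After: C2 has 2 bonds to C, 2 bonds to H → oxidation state -2.
Δ = -2 − (0) = -2, so this is a reduction at C2.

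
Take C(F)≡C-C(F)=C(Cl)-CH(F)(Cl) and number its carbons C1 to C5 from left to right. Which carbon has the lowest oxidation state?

C2

Each bond to a more electronegative atom (O, N, halogen) counts +1, each bond to a less electronegative atom (H, metal, B, Si) counts −1, and each C–C bond counts 0. Tallying each carbon:
C1: 3C, 1F → 0 + 1 = +1
C2: 4C → 0 = 0
C3: 3C, 1F → 0 + 1 = +1
C4: 3C, 1Cl → 0 + 1 = +1
C5: 1C, 1H, 1F, 1Cl → 0 − 1 + 1 + 1 = +1
The most reduced carbon is C2 at 0.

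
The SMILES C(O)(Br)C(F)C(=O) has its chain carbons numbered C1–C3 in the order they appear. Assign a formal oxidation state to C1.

Bonds to more-electronegative neighbours contribute +1 each, bonds to H or metals contribute −1 each, and C–C bonds contribute 0.
C1 has one bond to C (0), one bond to O (+1), one bond to H (-1), one bond to Br (+1).
Oxidation state = 0 + 1 − 1 + 1 = +1.

+1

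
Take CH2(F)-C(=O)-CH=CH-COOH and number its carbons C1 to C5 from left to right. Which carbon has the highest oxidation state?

Each bond to a more electronegative atom (O, N, halogen) counts +1, each bond to a less electronegative atom (H, metal, B, Si) counts −1, and each C–C bond counts 0. Tallying each carbon:
C1: 1C, 2H, 1F → 0 − 2 + 1 = -1
C2: 2C, 2O → 0 + 2 = +2
C3: 3C, 1H → 0 − 1 = -1
C4: 3C, 1H → 0 − 1 = -1
C5: 1C, 3O → 0 + 3 = +3
The most oxidised carbon is C5 at +3.

C5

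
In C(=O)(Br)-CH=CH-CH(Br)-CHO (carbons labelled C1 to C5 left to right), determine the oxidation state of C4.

Assign +1 per bond to O/N/halogen, −1 per bond to H or an electropositive element, and 0 per bond to carbon.
C4 has one bond to C (0), one bond to C (0), one bond to H (-1), one bond to Br (+1).
Oxidation state = 0 + 0 − 1 + 1 = 0.

0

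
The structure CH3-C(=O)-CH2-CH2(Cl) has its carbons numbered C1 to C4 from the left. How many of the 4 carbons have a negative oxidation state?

3

Tallying each carbon's bonds:
C1: 1C, 3H → 0 − 3 = -3
C2: 2C, 2O → 0 + 2 = +2
C3: 2C, 2H → 0 − 2 = -2
C4: 1C, 2H, 1Cl → 0 − 2 + 1 = -1
3 carbons (C1, C3, C4) meet the condition.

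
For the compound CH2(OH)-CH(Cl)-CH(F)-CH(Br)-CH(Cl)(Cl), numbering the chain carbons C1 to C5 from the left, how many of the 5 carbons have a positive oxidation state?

Tallying each carbon's bonds:
C1: 1C, 2H, 1O → 0 − 2 + 1 = -1
C2: 2C, 1H, 1Cl → 0 − 1 + 1 = 0
C3: 2C, 1H, 1F → 0 − 1 + 1 = 0
C4: 2C, 1H, 1Br → 0 − 1 + 1 = 0
C5: 1C, 1H, 2Cl → 0 − 1 + 2 = +1
1 carbon (C5) meets the condition.

1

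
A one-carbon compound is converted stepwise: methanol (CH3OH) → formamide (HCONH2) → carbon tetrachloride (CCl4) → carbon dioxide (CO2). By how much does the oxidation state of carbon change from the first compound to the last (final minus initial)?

Carbon oxidation states along the series — methanol: -2, formamide: +2, carbon tetrachloride: +4, carbon dioxide: +4.
Net change = +4 − (-2) = +6.

+6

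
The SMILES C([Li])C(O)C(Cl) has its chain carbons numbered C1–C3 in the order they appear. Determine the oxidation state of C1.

C1 has one bond to C (0), one bond to Li (-1), one bond to H (-1), one bond to H (-1).
Oxidation state = 0 − 1 − 1 − 1 = -3.

-3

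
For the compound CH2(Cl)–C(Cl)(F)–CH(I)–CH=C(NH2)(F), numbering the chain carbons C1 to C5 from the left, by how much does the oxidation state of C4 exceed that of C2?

-3

C4: 3C, 1H → 0 − 1 = -1
C2: 2C, 1F, 1Cl → 0 + 1 + 1 = +2
Difference: -1 − (+2) = -3.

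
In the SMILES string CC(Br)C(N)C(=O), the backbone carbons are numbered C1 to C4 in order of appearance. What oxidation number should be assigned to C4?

C4 has one bond to C (0), one bond to H (-1), a double bond to O (2×+1 = +2).
Oxidation state = 0 − 1 + 2 = +1.

+1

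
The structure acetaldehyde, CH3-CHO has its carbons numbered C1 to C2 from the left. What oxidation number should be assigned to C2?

+1

C2 has one bond to H (-1), a double bond to O (2×+1 = +2), one bond to C (0).
Oxidation state = -1 + 2 + 0 = +1.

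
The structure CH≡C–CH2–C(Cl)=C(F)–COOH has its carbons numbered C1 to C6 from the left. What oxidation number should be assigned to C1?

-1

C1 has a triple bond to C (3×0 = 0), one bond to H (-1).
Oxidation state = 0 − 1 = -1.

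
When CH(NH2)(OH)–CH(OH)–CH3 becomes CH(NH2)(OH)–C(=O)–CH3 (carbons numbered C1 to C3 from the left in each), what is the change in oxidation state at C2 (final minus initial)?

+2

Before: C2 has 2 bonds to C, 1 bond to H, 1 bond to O → oxidation state 0.
After: C2 has 2 bonds to C, 2 bonds to O → oxidation state +2.
Δ = +2 − (0) = +2, so this is an oxidation at C2.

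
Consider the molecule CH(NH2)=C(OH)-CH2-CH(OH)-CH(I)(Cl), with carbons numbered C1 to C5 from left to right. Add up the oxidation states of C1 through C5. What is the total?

0

Tallying each carbon's bonds:
C1: 2C, 1H, 1N → 0 − 1 + 1 = 0
C2: 3C, 1O → 0 + 1 = +1
C3: 2C, 2H → 0 − 2 = -2
C4: 2C, 1H, 1O → 0 − 1 + 1 = 0
C5: 1C, 1H, 1Cl, 1I → 0 − 1 + 1 + 1 = +1
Sum = 0 + 1 − 2 + 0 + 1 = 0.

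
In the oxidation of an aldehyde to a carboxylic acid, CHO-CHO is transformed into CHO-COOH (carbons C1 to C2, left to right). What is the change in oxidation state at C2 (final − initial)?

Before: C2 has 1 bond to C, 1 bond to H, 2 bonds to O → oxidation state +1.
After: C2 has 1 bond to C, 3 bonds to O → oxidation state +3.
Δ = +3 − (+1) = +2, so this is an oxidation at C2.

+2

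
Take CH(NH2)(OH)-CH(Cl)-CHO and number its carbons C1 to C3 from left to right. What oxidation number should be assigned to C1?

+1

Bonds to more-electronegative neighbours contribute +1 each, bonds to H or metals contribute −1 each, and C–C bonds contribute 0.
C1 has one bond to C (0), one bond to H (-1), one bond to N (+1), one bond to O (+1).
Oxidation state = 0 − 1 + 1 + 1 = +1.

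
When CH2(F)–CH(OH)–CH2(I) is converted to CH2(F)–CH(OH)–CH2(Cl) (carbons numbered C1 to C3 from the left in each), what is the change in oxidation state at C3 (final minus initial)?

Before: C3 has 1 bond to C, 2 bonds to H, 1 bond to I → oxidation state -1.
After: C3 has 1 bond to C, 2 bonds to H, 1 bond to Cl → oxidation state -1.
Δ = -1 − (-1) = 0, so no net redox change at C3.

0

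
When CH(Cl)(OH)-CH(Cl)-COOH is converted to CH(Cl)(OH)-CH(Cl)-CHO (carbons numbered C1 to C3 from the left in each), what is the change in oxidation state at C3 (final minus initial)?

-2

Before: C3 has 1 bond to C, 3 bonds to O → oxidation state +3.
After: C3 has 1 bond to C, 1 bond to H, 2 bonds to O → oxidation state +1.
Δ = +1 − (+3) = -2, so this is a reduction at C3.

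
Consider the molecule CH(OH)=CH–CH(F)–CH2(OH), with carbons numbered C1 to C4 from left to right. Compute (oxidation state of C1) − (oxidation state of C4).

C1: 2C, 1H, 1O → 0 − 1 + 1 = 0
C4: 1C, 2H, 1O → 0 − 2 + 1 = -1
Difference: 0 − (-1) = +1.

+1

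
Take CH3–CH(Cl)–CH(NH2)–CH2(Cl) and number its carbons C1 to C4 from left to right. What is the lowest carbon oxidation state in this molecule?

Tallying each carbon's bonds:
C1: 1C, 3H → 0 − 3 = -3
C2: 2C, 1H, 1Cl → 0 − 1 + 1 = 0
C3: 2C, 1H, 1N → 0 − 1 + 1 = 0
C4: 1C, 2H, 1Cl → 0 − 2 + 1 = -1
The lowest value is -3.

-3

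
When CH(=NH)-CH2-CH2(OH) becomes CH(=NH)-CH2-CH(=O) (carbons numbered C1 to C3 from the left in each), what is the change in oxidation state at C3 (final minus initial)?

+2

Before: C3 has 1 bond to C, 2 bonds to H, 1 bond to O → oxidation state -1.
After: C3 has 1 bond to C, 1 bond to H, 2 bonds to O → oxidation state +1.
Δ = +1 − (-1) = +2, so this is an oxidation at C3.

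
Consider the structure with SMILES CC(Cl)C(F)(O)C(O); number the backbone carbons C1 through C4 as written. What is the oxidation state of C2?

Each bond to a more electronegative atom (O, N, halogen) counts +1, each bond to a less electronegative atom (H, metal, B, Si) counts −1, and each C–C bond counts 0.
C2 has one bond to C (0), one bond to C (0), one bond to Cl (+1), one bond to H (-1).
Oxidation state = 0 + 0 + 1 − 1 = 0.

0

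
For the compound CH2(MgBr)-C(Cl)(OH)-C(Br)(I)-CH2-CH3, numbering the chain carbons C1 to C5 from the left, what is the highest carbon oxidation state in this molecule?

Tallying each carbon's bonds:
C1: 1C, 2H, 1Mg → 0 − 2 − 1 = -3
C2: 2C, 1O, 1Cl → 0 + 1 + 1 = +2
C3: 2C, 1Br, 1I → 0 + 1 + 1 = +2
C4: 2C, 2H → 0 − 2 = -2
C5: 1C, 3H → 0 − 3 = -3
The highest value is +2.

+2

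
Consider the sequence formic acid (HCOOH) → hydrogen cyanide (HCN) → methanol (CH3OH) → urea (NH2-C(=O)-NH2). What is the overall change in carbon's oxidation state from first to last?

+2

Carbon oxidation states along the series — formic acid: +2, hydrogen cyanide: +2, methanol: -2, urea: +4.
Net change = +4 − (+2) = +2.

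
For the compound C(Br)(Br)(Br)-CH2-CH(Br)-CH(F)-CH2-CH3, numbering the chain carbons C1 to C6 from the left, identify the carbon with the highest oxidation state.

C1

Tallying each carbon's bonds:
C1: 1C, 3Br → 0 + 3 = +3
C2: 2C, 2H → 0 − 2 = -2
C3: 2C, 1H, 1Br → 0 − 1 + 1 = 0
C4: 2C, 1H, 1F → 0 − 1 + 1 = 0
C5: 2C, 2H → 0 − 2 = -2
C6: 1C, 3H → 0 − 3 = -3
The most oxidised carbon is C1 at +3.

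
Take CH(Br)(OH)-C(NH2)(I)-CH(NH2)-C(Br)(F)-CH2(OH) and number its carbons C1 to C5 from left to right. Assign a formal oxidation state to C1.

C1 has one bond to C (0), one bond to Br (+1), one bond to H (-1), one bond to O (+1).
Oxidation state = 0 + 1 − 1 + 1 = +1.

+1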